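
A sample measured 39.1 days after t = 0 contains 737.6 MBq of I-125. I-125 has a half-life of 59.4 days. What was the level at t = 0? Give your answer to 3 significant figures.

Number of half-lives elapsed: n = 39.1/59.4 ≈ 0.65825.
A₀ = A × 2^n = 737.6 × 2^0.65825 = 737.6 × 1.5782 ≈ 1164.1 MBq.

1160 MBq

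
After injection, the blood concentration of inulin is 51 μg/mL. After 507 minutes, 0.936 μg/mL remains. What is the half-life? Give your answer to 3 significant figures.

87.9 minutes

A/A₀ = 0.936/51 ≈ 0.018353.
n = log₂(54.487) ≈ 5.7678 half-lives elapsed in 507 minutes.
t½ = 507/5.7678 ≈ 87.901 minutes.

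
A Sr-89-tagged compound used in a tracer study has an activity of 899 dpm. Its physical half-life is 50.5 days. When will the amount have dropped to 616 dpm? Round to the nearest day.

Fraction remaining = 616/899 ≈ 0.68521.
n = log₂(899/616) = ln(1.4594)/ln 2 ≈ 0.54539 half-lives.
t = n × t½ = 0.54539 × 50.5 ≈ 27.542 days.

28 days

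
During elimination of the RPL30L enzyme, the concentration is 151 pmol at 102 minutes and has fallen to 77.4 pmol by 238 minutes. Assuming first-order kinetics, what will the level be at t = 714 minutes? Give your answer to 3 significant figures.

7.46 pmol

Over Δt = 238 − 102 = 136 minutes, the level fell by a factor of 151/77.4 ≈ 1.9509.
n = log₂(1.9509) ≈ 0.96414 half-lives, so t½ = 136/0.96414 ≈ 141.06 minutes.
From t = 238 to t = 714: 77.4 × (1/2)^((714−238)/141.06) ≈ 7.463 pmol.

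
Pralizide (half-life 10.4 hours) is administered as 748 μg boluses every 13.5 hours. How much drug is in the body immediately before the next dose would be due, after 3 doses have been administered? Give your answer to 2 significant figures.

The 3 doses were given 40.5, 27, 13.5 hours ago.
Total = 748·(1/2)^(40.5/10.4) + 748·(1/2)^(27/10.4) + 748·(1/2)^(13.5/10.4)
      = 50.306 + 123.7 + 304.19 ≈ 478.2 μg.

480 μg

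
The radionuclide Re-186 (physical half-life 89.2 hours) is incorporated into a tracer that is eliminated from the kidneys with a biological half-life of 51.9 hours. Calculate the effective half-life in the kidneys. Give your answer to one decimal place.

32.8 hours

1/t_eff = 1/t_phys + 1/t_biol = 1/89.2 + 1/51.9 = 0.030479 per hour.
t_eff = 89.2 × 51.9 / (89.2 + 51.9) ≈ 32.81 hours.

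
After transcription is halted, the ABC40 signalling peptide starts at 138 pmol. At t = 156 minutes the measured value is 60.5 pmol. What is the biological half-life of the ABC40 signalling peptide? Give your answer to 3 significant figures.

A/A₀ = 60.5/138 ≈ 0.43841.
n = log₂(2.281) ≈ 1.1897 half-lives elapsed in 156 minutes.
t½ = 156/1.1897 ≈ 131.13 minutes.

131 minutes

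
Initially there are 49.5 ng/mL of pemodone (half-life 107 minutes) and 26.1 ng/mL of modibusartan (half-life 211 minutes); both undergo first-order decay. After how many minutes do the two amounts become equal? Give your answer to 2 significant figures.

Set 49.5·(1/2)^(t/107) = 26.1·(1/2)^(t/211).
Taking log₂: log₂(49.5/26.1) = t·(1/107 − 1/211).
log₂(1.8966) = 0.92338; 1/107 − 1/211 = 0.0046065.
t = 0.92338 / 0.0046065 ≈ 200.45 minutes.

200 minutes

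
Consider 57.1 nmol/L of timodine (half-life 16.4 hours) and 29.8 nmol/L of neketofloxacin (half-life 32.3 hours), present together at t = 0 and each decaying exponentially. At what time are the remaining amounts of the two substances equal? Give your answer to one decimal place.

31.3 hours

Set 57.1·(1/2)^(t/16.4) = 29.8·(1/2)^(t/32.3).
Taking log₂: log₂(57.1/29.8) = t·(1/16.4 − 1/32.3).
log₂(1.9161) = 0.93818; 1/16.4 − 1/32.3 = 0.030016.
t = 0.93818 / 0.030016 ≈ 31.256 hours.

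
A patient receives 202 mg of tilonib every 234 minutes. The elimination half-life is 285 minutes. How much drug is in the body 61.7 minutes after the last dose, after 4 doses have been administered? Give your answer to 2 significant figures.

360 mg

The 4 doses were given 763.7, 529.7, 295.7, 61.7 minutes ago.
Total = 202·(1/2)^(763.7/285) + 202·(1/2)^(529.7/285) + 202·(1/2)^(295.7/285) + 202·(1/2)^(61.7/285)
      = 31.528 + 55.7 + 98.406 + 173.85 ≈ 359.49 mg.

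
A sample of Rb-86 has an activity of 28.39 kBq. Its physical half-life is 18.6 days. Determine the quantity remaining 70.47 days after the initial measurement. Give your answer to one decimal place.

2.1 kBq

Number of half-lives: n = 70.47/18.6 ≈ 3.7887.
Remaining = 28.39 × (1/2)^3.7887 = 28.39 × 0.072358 ≈ 2.0542 kBq.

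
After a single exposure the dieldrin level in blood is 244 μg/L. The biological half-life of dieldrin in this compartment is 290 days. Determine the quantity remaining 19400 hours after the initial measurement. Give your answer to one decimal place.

35.3 μg/L

Convert the elapsed time: 19400 hours = 808.333 days.
Number of half-lives: n = 808.333/290 ≈ 2.7874.
Remaining = 244 × (1/2)^2.7874 = 244 × 0.14485 ≈ 35.344 μg/L.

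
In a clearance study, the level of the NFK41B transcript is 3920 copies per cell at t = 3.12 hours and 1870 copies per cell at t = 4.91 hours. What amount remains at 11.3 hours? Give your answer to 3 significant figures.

Over Δt = 4.91 − 3.12 = 1.79 hours, the level fell by a factor of 3920/1870 ≈ 2.0963.
n = log₂(2.0963) ≈ 1.0678 half-lives, so t½ = 1.79/1.0678 ≈ 1.6763 hours.
From t = 4.91 to t = 11.3: 1870 × (1/2)^((11.3−4.91)/1.6763) ≈ 133.15 copies per cell.

133 copies per cell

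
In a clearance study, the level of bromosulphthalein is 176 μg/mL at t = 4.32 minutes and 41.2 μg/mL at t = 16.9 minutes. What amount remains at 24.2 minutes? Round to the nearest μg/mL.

18 μg/mL

Over Δt = 16.9 − 4.32 = 12.58 minutes, the level fell by a factor of 176/41.2 ≈ 4.2718.
n = log₂(4.2718) ≈ 2.0949 half-lives, so t½ = 12.58/2.0949 ≈ 6.0052 minutes.
From t = 16.9 to t = 24.2: 41.2 × (1/2)^((24.2−16.9)/6.0052) ≈ 17.74 μg/mL.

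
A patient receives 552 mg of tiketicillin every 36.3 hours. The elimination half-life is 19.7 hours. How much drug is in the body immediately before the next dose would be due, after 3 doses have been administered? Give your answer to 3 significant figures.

209 mg

The 3 doses were given 108.9, 72.6, 36.3 hours ago.
Total = 552·(1/2)^(108.9/19.7) + 552·(1/2)^(72.6/19.7) + 552·(1/2)^(36.3/19.7)
      = 11.964 + 42.91 + 153.9 ≈ 208.78 mg.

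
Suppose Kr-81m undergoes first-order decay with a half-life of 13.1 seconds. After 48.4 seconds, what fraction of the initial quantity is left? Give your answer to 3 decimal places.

n = 48.4/13.1 ≈ 3.6947 half-lives.
Fraction remaining = (1/2)^3.6947 ≈ 0.077232.

0.077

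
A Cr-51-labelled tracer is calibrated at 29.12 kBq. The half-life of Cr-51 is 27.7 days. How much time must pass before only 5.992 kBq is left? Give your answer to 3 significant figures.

Fraction remaining = 5.992/29.12 ≈ 0.20577.
n = log₂(29.12/5.992) = ln(4.8598)/ln 2 ≈ 2.2809 half-lives.
t = n × t½ = 2.2809 × 27.7 ≈ 63.181 days.

63.2 days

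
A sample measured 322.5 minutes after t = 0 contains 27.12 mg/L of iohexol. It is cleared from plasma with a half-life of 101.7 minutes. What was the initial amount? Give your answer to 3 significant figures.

Number of half-lives elapsed: n = 322.5/101.7 ≈ 3.1711.
A₀ = A × 2^n = 27.12 × 2^3.1711 = 27.12 × 9.0073 ≈ 244.28 mg/L.

244 mg/L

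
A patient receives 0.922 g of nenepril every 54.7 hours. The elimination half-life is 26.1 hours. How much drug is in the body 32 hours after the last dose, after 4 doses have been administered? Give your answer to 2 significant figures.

0.51 g

The 4 doses were given 196.1, 141.4, 86.7, 32 hours ago.
Total = 0.922·(1/2)^(196.1/26.1) + 0.922·(1/2)^(141.4/26.1) + 0.922·(1/2)^(86.7/26.1) + 0.922·(1/2)^(32/26.1)
      = 0.0050463 + 0.021571 + 0.092206 + 0.39414 ≈ 0.51296 g.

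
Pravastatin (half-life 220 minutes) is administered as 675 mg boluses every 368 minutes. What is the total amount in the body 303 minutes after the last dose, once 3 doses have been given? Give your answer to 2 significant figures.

370 mg

The 3 doses were given 1039, 671, 303 minutes ago.
Total = 675·(1/2)^(1039/220) + 675·(1/2)^(671/220) + 675·(1/2)^(303/220)
      = 25.564 + 81.501 + 259.84 ≈ 366.9 mg.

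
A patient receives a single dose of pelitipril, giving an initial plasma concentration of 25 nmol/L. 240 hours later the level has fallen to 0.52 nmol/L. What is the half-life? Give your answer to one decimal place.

A/A₀ = 0.52/25 ≈ 0.0208.
n = log₂(48.077) ≈ 5.5873 half-lives elapsed in 240 hours.
t½ = 240/5.5873 ≈ 42.955 hours.

43.0 hours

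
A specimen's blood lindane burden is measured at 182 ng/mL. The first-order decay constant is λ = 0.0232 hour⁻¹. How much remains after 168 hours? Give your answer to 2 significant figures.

t½ = ln 2 / λ = 0.69315 / 0.0232 ≈ 29.877 hours.
Number of half-lives: n = 168/29.877 ≈ 5.623.
Remaining = 182 × (1/2)^5.623 = 182 × 0.020291 ≈ 3.6929 ng/mL.

3.7 ng/mL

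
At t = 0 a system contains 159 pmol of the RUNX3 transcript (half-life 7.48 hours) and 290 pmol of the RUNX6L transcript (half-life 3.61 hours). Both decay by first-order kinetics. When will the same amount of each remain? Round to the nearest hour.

6 hours

Set 159·(1/2)^(t/7.48) = 290·(1/2)^(t/3.61).
Taking log₂: log₂(159/290) = t·(1/7.48 − 1/3.61).
log₂(0.54828) = -0.86703; 1/7.48 − 1/3.61 = -0.14332.
t = -0.86703 / -0.14332 ≈ 6.0496 hours.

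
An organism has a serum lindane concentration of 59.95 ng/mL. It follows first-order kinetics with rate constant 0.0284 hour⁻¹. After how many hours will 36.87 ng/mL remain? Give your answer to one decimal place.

t½ = ln 2 / k = 0.69315 / 0.0284 ≈ 24.407 hours.
Fraction remaining = 36.87/59.95 ≈ 0.61501.
n = log₂(59.95/36.87) = ln(1.626)/ln 2 ≈ 0.70131 half-lives.
t = n × t½ = 0.70131 × 24.407 ≈ 17.117 hours.

17.1 hours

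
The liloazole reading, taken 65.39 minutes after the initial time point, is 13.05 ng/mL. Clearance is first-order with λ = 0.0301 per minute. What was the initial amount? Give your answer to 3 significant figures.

t½ = ln 2 / λ = 0.69315 / 0.0301 ≈ 23.028 minutes.
Number of half-lives elapsed: n = 65.39/23.028 ≈ 2.8396.
A₀ = A × 2^n = 13.05 × 2^2.8396 = 13.05 × 7.1581 ≈ 93.413 ng/mL.

93.4 ng/mL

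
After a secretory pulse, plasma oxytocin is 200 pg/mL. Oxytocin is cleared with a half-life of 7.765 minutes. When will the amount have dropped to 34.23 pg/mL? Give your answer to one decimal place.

Fraction remaining = 34.23/200 ≈ 0.17115.
n = log₂(200/34.23) = ln(5.8428)/ln 2 ≈ 2.5467 half-lives.
t = n × t½ = 2.5467 × 7.765 ≈ 19.775 minutes.

19.8 minutes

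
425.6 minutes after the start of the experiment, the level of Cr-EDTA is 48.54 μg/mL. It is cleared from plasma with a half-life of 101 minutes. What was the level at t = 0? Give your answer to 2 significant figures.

Number of half-lives elapsed: n = 425.6/101 ≈ 4.2139.
A₀ = A × 2^n = 48.54 × 2^4.2139 = 48.54 × 18.557 ≈ 900.74 μg/mL.

900 μg/mL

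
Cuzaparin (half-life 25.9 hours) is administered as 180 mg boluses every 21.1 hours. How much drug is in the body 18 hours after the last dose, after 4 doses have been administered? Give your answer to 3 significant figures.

The 4 doses were given 81.3, 60.2, 39.1, 18 hours ago.
Total = 180·(1/2)^(81.3/25.9) + 180·(1/2)^(60.2/25.9) + 180·(1/2)^(39.1/25.9) + 180·(1/2)^(18/25.9)
      = 20.433 + 35.94 + 63.215 + 111.19 ≈ 230.78 mg.

231 mg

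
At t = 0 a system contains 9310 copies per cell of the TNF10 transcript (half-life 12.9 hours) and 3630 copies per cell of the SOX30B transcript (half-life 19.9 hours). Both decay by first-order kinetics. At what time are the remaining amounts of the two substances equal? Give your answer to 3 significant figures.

Set 9310·(1/2)^(t/12.9) = 3630·(1/2)^(t/19.9).
Taking log₂: log₂(9310/3630) = t·(1/12.9 − 1/19.9).
log₂(2.5647) = 1.3588; 1/12.9 − 1/19.9 = 0.027268.
t = 1.3588 / 0.027268 ≈ 49.832 hours.

49.8 hours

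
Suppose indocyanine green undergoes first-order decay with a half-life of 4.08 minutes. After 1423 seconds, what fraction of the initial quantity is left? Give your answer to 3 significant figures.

1423 seconds = 23.7167 minutes.
n = 23.7167/4.08 ≈ 5.8129 half-lives.
Fraction remaining = (1/2)^5.8129 ≈ 0.017789.

0.0178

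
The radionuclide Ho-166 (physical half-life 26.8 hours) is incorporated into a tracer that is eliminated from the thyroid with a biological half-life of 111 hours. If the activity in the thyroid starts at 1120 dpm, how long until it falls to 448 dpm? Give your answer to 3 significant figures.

28.5 hours

1/t_eff = 1/t_phys + 1/t_biol = 1/26.8 + 1/111 = 0.046322 per hour.
t_eff = 26.8 × 111 / (26.8 + 111) ≈ 21.588 hours.
n = log₂(1120/448) ≈ 1.3219; t = 1.3219 × 21.588 ≈ 28.538 hours.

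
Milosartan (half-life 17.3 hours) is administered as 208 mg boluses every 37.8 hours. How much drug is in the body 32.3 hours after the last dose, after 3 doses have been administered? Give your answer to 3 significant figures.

The 3 doses were given 107.9, 70.1, 32.3 hours ago.
Total = 208·(1/2)^(107.9/17.3) + 208·(1/2)^(70.1/17.3) + 208·(1/2)^(32.3/17.3)
      = 2.7577 + 12.54 + 57.02 ≈ 72.317 mg.

72.3 mg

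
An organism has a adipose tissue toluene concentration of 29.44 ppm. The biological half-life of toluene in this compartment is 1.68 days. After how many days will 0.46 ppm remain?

0.46/29.44 = 1/64, so 6 half-lives have elapsed.
t = 6 × 1.68 = 10.08 days.

10.08 days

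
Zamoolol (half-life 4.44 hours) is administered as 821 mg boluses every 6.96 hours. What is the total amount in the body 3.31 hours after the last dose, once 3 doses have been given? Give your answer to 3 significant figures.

711 mg

The 3 doses were given 17.23, 10.27, 3.31 hours ago.
Total = 821·(1/2)^(17.23/4.44) + 821·(1/2)^(10.27/4.44) + 821·(1/2)^(3.31/4.44)
      = 55.739 + 165.21 + 489.7 ≈ 710.65 mg.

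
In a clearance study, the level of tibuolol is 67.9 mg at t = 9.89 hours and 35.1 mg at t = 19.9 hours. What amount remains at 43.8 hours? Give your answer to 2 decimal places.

Over Δt = 19.9 − 9.89 = 10.01 hours, the level fell by a factor of 67.9/35.1 ≈ 1.9345.
n = log₂(1.9345) ≈ 0.95194 half-lives, so t½ = 10.01/0.95194 ≈ 10.515 hours.
From t = 19.9 to t = 43.8: 35.1 × (1/2)^((43.8−19.9)/10.515) ≈ 7.2628 mg.

7.26 mg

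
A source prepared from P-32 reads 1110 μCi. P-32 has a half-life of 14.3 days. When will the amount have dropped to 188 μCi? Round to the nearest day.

37 days

Fraction remaining = 188/1110 ≈ 0.16937.
n = log₂(1110/188) = ln(5.9043)/ln 2 ≈ 2.5618 half-lives.
t = n × t½ = 2.5618 × 14.3 ≈ 36.633 days.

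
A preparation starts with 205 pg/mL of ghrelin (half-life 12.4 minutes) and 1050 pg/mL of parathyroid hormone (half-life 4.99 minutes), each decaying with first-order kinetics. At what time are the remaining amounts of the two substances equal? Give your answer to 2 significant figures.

20 minutes

Set 205·(1/2)^(t/12.4) = 1050·(1/2)^(t/4.99).
Taking log₂: log₂(205/1050) = t·(1/12.4 − 1/4.99).
log₂(0.19524) = -2.3567; 1/12.4 − 1/4.99 = -0.11976.
t = -2.3567 / -0.11976 ≈ 19.679 minutes.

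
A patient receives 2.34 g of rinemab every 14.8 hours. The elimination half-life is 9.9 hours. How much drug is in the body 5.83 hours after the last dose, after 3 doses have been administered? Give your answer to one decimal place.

The 3 doses were given 35.43, 20.63, 5.83 hours ago.
Total = 2.34·(1/2)^(35.43/9.9) + 2.34·(1/2)^(20.63/9.9) + 2.34·(1/2)^(5.83/9.9)
      = 0.19584 + 0.55197 + 1.5558 ≈ 2.3036 g.

2.3 g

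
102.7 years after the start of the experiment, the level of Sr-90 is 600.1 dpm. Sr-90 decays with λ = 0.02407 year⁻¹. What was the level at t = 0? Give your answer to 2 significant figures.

t½ = ln 2 / λ = 0.69315 / 0.02407 ≈ 28.797 years.
Number of half-lives elapsed: n = 102.7/28.797 ≈ 3.5663.
A₀ = A × 2^n = 600.1 × 2^3.5663 = 600.1 × 11.846 ≈ 7108.8 dpm.

7100 dpm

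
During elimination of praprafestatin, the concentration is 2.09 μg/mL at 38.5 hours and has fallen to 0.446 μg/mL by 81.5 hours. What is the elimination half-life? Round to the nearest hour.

19 hours

Over Δt = 81.5 − 38.5 = 43 hours, the level fell by a factor of 2.09/0.446 ≈ 4.6861.
n = log₂(4.6861) ≈ 2.2284 half-lives, so t½ = 43/2.2284 ≈ 19.296 hours.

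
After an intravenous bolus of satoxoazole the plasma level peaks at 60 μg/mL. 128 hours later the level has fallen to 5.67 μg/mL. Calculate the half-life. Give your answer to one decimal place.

37.6 hours

A/A₀ = 5.67/60 ≈ 0.0945.
n = log₂(10.582) ≈ 3.4035 half-lives elapsed in 128 hours.
t½ = 128/3.4035 ≈ 37.608 hours.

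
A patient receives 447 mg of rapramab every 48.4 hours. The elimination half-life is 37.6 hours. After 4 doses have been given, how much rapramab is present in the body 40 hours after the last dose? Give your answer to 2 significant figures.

350 mg

The 4 doses were given 185.2, 136.8, 88.4, 40 hours ago.
Total = 447·(1/2)^(185.2/37.6) + 447·(1/2)^(136.8/37.6) + 447·(1/2)^(88.4/37.6) + 447·(1/2)^(40/37.6)
      = 14.709 + 35.898 + 87.613 + 213.83 ≈ 352.05 mg.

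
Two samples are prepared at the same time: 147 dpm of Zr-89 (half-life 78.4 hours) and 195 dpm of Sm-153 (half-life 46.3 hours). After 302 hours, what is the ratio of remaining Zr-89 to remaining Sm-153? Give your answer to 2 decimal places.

Zr-89: 147 × (1/2)^(302/78.4) = 147 × (1/2)^3.852 ≈ 10.18 dpm.
Sm-153: 195 × (1/2)^(302/46.3) = 195 × (1/2)^6.5227 ≈ 2.1209 dpm.
Ratio ≈ 10.18 / 2.1209 ≈ 4.7998.

4.80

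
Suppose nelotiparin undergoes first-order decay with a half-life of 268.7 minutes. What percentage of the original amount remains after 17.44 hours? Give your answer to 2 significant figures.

17.44 hours = 1046.4 minutes.
n = 1046.4/268.7 ≈ 3.8943 half-lives.
Fraction remaining = (1/2)^3.8943 ≈ 0.067251, i.e. 6.7251%.

6.7%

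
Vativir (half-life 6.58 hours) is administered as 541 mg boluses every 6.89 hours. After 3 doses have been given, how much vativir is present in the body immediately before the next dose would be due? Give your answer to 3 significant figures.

450 mg

The 3 doses were given 20.67, 13.78, 6.89 hours ago.
Total = 541·(1/2)^(20.67/6.58) + 541·(1/2)^(13.78/6.58) + 541·(1/2)^(6.89/6.58)
      = 61.314 + 126.7 + 261.81 ≈ 449.82 mg.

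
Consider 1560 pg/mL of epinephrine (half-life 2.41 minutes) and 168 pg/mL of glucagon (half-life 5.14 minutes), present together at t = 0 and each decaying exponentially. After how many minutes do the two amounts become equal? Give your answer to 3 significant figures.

Set 1560·(1/2)^(t/2.41) = 168·(1/2)^(t/5.14).
Taking log₂: log₂(1560/168) = t·(1/2.41 − 1/5.14).
log₂(9.2857) = 3.215; 1/2.41 − 1/5.14 = 0.22039.
t = 3.215 / 0.22039 ≈ 14.588 minutes.

14.6 minutes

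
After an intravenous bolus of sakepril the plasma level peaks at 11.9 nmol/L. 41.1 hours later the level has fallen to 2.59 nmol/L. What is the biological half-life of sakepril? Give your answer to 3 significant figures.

18.7 hours

A/A₀ = 2.59/11.9 ≈ 0.21765.
n = log₂(4.5946) ≈ 2.1999 half-lives elapsed in 41.1 hours.
t½ = 41.1/2.1999 ≈ 18.682 hours.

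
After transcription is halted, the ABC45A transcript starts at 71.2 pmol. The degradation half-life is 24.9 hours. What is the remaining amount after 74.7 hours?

Elapsed time is 3 half-lives (74.7/24.9).
Each half-life halves the amount: 71.2 × (1/2)^3 = 71.2/8 = 8.9 pmol.

8.9 pmol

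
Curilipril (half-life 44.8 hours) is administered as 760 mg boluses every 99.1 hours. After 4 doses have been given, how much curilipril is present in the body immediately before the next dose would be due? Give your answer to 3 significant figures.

209 mg

The 4 doses were given 396.4, 297.3, 198.2, 99.1 hours ago.
Total = 760·(1/2)^(396.4/44.8) + 760·(1/2)^(297.3/44.8) + 760·(1/2)^(198.2/44.8) + 760·(1/2)^(99.1/44.8)
      = 1.6491 + 7.6406 + 35.402 + 164.03 ≈ 208.72 mg.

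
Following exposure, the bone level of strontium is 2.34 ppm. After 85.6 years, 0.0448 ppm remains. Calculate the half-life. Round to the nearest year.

A/A₀ = 0.0448/2.34 ≈ 0.019145.
n = log₂(52.232) ≈ 5.7069 half-lives elapsed in 85.6 years.
t½ = 85.6/5.7069 ≈ 14.999 years.

15 years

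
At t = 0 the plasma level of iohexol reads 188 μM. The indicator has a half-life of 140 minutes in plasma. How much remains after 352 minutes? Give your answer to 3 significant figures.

Number of half-lives: n = 352/140 ≈ 2.5143.
Remaining = 188 × (1/2)^2.5143 = 188 × 0.17503 ≈ 32.907 μM.

32.9 μM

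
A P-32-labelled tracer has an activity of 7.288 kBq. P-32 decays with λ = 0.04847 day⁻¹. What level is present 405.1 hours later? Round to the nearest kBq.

t½ = ln 2 / λ = 0.69315 / 0.04847 ≈ 14.301 days.
Convert the elapsed time: 405.1 hours = 16.8792 days.
Number of half-lives: n = 16.8792/14.301 ≈ 1.1803.
Remaining = 7.288 × (1/2)^1.1803 = 7.288 × 0.44125 ≈ 3.2159 kBq.

3 kBq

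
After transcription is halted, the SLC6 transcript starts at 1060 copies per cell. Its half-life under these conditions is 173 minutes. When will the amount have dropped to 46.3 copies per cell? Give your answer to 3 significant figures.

781 minutes

Fraction remaining = 46.3/1060 ≈ 0.043679.
n = log₂(1060/46.3) = ln(22.894)/ln 2 ≈ 4.5169 half-lives.
t = n × t½ = 4.5169 × 173 ≈ 781.43 minutes.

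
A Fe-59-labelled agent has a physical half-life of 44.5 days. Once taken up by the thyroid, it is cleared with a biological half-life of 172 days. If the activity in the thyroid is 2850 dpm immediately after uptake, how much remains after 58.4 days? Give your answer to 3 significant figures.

1/t_eff = 1/t_phys + 1/t_biol = 1/44.5 + 1/172 = 0.028286 per day.
t_eff = 44.5 × 172 / (44.5 + 172) ≈ 35.353 days.
Remaining = 2850 × (1/2)^(58.4/35.353) = 2850 × (1/2)^1.6519 ≈ 906.93 dpm.

907 dpm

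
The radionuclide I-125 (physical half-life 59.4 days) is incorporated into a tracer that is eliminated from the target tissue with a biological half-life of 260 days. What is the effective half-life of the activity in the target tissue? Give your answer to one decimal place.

1/t_eff = 1/t_phys + 1/t_biol = 1/59.4 + 1/260 = 0.020681 per day.
t_eff = 59.4 × 260 / (59.4 + 260) ≈ 48.353 days.

48.4 days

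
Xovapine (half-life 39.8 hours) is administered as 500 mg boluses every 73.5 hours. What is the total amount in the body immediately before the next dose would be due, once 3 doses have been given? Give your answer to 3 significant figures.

The 3 doses were given 220.5, 147, 73.5 hours ago.
Total = 500·(1/2)^(220.5/39.8) + 500·(1/2)^(147/39.8) + 500·(1/2)^(73.5/39.8)
      = 10.745 + 38.648 + 139.01 ≈ 188.4 mg.

188 mg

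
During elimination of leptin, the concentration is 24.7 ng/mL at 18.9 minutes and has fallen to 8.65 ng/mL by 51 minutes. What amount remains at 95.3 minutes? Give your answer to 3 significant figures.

Over Δt = 51 − 18.9 = 32.1 minutes, the level fell by a factor of 24.7/8.65 ≈ 2.8555.
n = log₂(2.8555) ≈ 1.5137 half-lives, so t½ = 32.1/1.5137 ≈ 21.206 minutes.
From t = 51 to t = 95.3: 8.65 × (1/2)^((95.3−51)/21.206) ≈ 2.0331 ng/mL.

2.03 ng/mL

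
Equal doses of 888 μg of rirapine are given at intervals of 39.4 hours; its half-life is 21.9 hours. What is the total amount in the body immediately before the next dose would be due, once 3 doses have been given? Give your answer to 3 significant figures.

The 3 doses were given 118.2, 78.8, 39.4 hours ago.
Total = 888·(1/2)^(118.2/21.9) + 888·(1/2)^(78.8/21.9) + 888·(1/2)^(39.4/21.9)
      = 21.071 + 73.325 + 255.17 ≈ 349.57 μg.

350 μg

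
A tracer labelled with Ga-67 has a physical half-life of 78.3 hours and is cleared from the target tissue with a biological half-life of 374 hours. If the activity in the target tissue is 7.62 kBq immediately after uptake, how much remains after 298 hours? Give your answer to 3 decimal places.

0.314 kBq

1/t_eff = 1/t_phys + 1/t_biol = 1/78.3 + 1/374 = 0.015445 per hour.
t_eff = 78.3 × 374 / (78.3 + 374) ≈ 64.745 hours.
Remaining = 7.62 × (1/2)^(298/64.745) = 7.62 × (1/2)^4.6027 ≈ 0.31363 kBq.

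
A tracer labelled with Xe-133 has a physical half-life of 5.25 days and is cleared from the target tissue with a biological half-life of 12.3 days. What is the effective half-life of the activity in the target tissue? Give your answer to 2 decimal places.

1/t_eff = 1/t_phys + 1/t_biol = 1/5.25 + 1/12.3 = 0.27178 per day.
t_eff = 5.25 × 12.3 / (5.25 + 12.3) ≈ 3.6795 days.

3.68 days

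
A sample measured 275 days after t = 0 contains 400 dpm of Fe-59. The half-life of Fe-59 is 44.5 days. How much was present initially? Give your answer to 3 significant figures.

29000 dpm

Number of half-lives elapsed: n = 275/44.5 ≈ 6.1798.
A₀ = A × 2^n = 400 × 2^6.1798 = 400 × 72.493 ≈ 28997 dpm.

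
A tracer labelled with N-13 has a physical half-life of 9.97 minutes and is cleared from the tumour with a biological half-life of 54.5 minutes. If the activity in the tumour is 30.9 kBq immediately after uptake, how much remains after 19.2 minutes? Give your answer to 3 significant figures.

1/t_eff = 1/t_phys + 1/t_biol = 1/9.97 + 1/54.5 = 0.11865 per minute.
t_eff = 9.97 × 54.5 / (9.97 + 54.5) ≈ 8.4282 minutes.
Remaining = 30.9 × (1/2)^(19.2/8.4282) = 30.9 × (1/2)^2.2781 ≈ 6.3708 kBq.

6.37 kBq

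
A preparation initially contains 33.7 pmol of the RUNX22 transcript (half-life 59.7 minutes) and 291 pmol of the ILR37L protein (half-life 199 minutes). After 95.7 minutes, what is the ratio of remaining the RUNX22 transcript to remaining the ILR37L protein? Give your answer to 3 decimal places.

RUNX22 transcript: 33.7 × (1/2)^(95.7/59.7) = 33.7 × (1/2)^1.603 ≈ 11.094 pmol.
ILR37L protein: 291 × (1/2)^(95.7/199) = 291 × (1/2)^0.4809 ≈ 208.51 pmol.
Ratio ≈ 11.094 / 208.51 ≈ 0.053204.

0.053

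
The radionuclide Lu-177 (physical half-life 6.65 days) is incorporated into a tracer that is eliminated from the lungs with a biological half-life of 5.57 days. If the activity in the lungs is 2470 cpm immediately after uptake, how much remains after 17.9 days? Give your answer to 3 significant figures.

1/t_eff = 1/t_phys + 1/t_biol = 1/6.65 + 1/5.57 = 0.32991 per day.
t_eff = 6.65 × 5.57 / (6.65 + 5.57) ≈ 3.0311 days.
Remaining = 2470 × (1/2)^(17.9/3.0311) = 2470 × (1/2)^5.9054 ≈ 41.21 cpm.

41.2 cpm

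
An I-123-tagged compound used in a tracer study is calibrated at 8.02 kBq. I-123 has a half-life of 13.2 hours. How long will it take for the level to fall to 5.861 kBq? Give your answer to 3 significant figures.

Fraction remaining = 5.861/8.02 ≈ 0.7308.
n = log₂(8.02/5.861) = ln(1.3684)/ln 2 ≈ 0.45246 half-lives.
t = n × t½ = 0.45246 × 13.2 ≈ 5.9724 hours.

5.97 hours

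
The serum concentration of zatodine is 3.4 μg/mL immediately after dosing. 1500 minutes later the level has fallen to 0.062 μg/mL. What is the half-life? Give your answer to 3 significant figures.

260 minutes

A/A₀ = 0.062/3.4 ≈ 0.018235.
n = log₂(54.839) ≈ 5.7771 half-lives elapsed in 1500 minutes.
t½ = 1500/5.7771 ≈ 259.64 minutes.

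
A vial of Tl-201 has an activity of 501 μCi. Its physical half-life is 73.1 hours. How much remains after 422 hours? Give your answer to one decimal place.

Number of half-lives: n = 422/73.1 ≈ 5.7729.
Remaining = 501 × (1/2)^5.7729 = 501 × 0.018289 ≈ 9.1626 μCi.

9.2 μCi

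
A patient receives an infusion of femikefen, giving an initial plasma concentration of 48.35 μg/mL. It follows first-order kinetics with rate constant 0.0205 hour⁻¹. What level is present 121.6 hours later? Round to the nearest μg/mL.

t½ = ln 2 / λ = 0.69315 / 0.0205 ≈ 33.812 hours.
Number of half-lives: n = 121.6/33.812 ≈ 3.5964.
Remaining = 48.35 × (1/2)^3.5964 = 48.35 × 0.082678 ≈ 3.9975 μg/mL.

4 μg/mL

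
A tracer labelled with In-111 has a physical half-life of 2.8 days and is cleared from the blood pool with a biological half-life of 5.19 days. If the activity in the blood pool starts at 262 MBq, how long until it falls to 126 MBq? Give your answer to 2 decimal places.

1/t_eff = 1/t_phys + 1/t_biol = 1/2.8 + 1/5.19 = 0.54982 per day.
t_eff = 2.8 × 5.19 / (2.8 + 5.19) ≈ 1.8188 days.
n = log₂(262/126) ≈ 1.0561; t = 1.0561 × 1.8188 ≈ 1.9209 days.

1.92 days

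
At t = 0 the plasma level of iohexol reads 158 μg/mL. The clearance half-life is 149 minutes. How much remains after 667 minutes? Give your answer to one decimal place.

7.1 μg/mL

Number of half-lives: n = 667/149 ≈ 4.4765.
Remaining = 158 × (1/2)^4.4765 = 158 × 0.04492 ≈ 7.0973 μg/mL.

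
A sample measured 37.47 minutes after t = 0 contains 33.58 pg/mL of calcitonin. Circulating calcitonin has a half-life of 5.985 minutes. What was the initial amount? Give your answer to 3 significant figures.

2570 pg/mL

Number of half-lives elapsed: n = 37.47/5.985 ≈ 6.2607.
A₀ = A × 2^n = 33.58 × 2^6.2607 = 33.58 × 76.673 ≈ 2574.7 pg/mL.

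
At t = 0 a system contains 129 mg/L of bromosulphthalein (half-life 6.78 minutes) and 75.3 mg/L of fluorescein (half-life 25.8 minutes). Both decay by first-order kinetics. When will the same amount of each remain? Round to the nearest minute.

Set 129·(1/2)^(t/6.78) = 75.3·(1/2)^(t/25.8).
Taking log₂: log₂(129/75.3) = t·(1/6.78 − 1/25.8).
log₂(1.7131) = 0.77665; 1/6.78 − 1/25.8 = 0.10873.
t = 0.77665 / 0.10873 ≈ 7.1427 minutes.

7 minutes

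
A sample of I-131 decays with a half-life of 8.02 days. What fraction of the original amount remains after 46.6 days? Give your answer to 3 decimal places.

0.018

n = 46.6/8.02 ≈ 5.8105 half-lives.
Fraction remaining = (1/2)^5.8105 ≈ 0.017819.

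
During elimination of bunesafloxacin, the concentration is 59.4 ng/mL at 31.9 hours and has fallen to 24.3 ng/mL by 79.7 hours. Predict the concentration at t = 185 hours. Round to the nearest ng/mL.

Over Δt = 79.7 − 31.9 = 47.8 hours, the level fell by a factor of 59.4/24.3 ≈ 2.4444.
n = log₂(2.4444) ≈ 1.2895 half-lives, so t½ = 47.8/1.2895 ≈ 37.068 hours.
From t = 79.7 to t = 185: 24.3 × (1/2)^((185−79.7)/37.068) ≈ 3.3921 ng/mL.

3 ng/mL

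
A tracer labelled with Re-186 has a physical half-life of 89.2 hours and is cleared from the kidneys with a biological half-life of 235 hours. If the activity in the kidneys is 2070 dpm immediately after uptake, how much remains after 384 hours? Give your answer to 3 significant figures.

33.7 dpm

1/t_eff = 1/t_phys + 1/t_biol = 1/89.2 + 1/235 = 0.015466 per hour.
t_eff = 89.2 × 235 / (89.2 + 235) ≈ 64.658 hours.
Remaining = 2070 × (1/2)^(384/64.658) = 2070 × (1/2)^5.939 ≈ 33.741 dpm.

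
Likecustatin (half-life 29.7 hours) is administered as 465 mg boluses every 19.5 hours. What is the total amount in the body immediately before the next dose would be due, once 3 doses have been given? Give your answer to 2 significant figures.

600 mg

The 3 doses were given 58.5, 39, 19.5 hours ago.
Total = 465·(1/2)^(58.5/29.7) + 465·(1/2)^(39/29.7) + 465·(1/2)^(19.5/29.7)
      = 118.72 + 187.14 + 294.99 ≈ 600.84 mg.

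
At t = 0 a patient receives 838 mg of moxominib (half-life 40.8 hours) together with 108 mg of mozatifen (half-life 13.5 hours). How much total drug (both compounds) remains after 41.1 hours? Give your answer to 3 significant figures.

430 mg

moxominib: 838 × (1/2)^(41.1/40.8) = 838 × (1/2)^1.0074 ≈ 416.87 mg.
mozatifen: 108 × (1/2)^(41.1/13.5) = 108 × (1/2)^3.0444 ≈ 13.09 mg.
Total = 416.87 + 13.09 ≈ 429.96 mg.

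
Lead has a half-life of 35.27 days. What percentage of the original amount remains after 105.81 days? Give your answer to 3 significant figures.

12.5%

n = 105.81/35.27 ≈ 3 half-lives.
Fraction remaining = (1/2)^3 ≈ 0.125, i.e. 12.5%.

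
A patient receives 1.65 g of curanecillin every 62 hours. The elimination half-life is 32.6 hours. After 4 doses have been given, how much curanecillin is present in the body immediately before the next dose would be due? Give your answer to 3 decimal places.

The 4 doses were given 248, 186, 124, 62 hours ago.
Total = 1.65·(1/2)^(248/32.6) + 1.65·(1/2)^(186/32.6) + 1.65·(1/2)^(124/32.6) + 1.65·(1/2)^(62/32.6)
      = 0.0084614 + 0.031619 + 0.11816 + 0.44154 ≈ 0.59978 g.

0.600 g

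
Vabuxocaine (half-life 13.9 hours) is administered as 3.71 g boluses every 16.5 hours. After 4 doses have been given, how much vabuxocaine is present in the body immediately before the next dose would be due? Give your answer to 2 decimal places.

2.80 g

The 4 doses were given 66, 49.5, 33, 16.5 hours ago.
Total = 3.71·(1/2)^(66/13.9) + 3.71·(1/2)^(49.5/13.9) + 3.71·(1/2)^(33/13.9) + 3.71·(1/2)^(16.5/13.9)
      = 0.13805 + 0.31431 + 0.71565 + 1.6294 ≈ 2.7974 g.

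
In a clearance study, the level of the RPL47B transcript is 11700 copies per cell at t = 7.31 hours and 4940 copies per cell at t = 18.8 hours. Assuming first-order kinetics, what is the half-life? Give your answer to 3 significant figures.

Over Δt = 18.8 − 7.31 = 11.49 hours, the level fell by a factor of 11700/4940 ≈ 2.3684.
n = log₂(2.3684) ≈ 1.2439 half-lives, so t½ = 11.49/1.2439 ≈ 9.2369 hours.

9.24 hours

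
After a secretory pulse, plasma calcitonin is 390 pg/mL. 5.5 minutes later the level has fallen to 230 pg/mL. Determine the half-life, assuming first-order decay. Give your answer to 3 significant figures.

7.22 minutes

A/A₀ = 230/390 ≈ 0.58974.
n = log₂(1.6957) ≈ 0.76184 half-lives elapsed in 5.5 minutes.
t½ = 5.5/0.76184 ≈ 7.2194 minutes.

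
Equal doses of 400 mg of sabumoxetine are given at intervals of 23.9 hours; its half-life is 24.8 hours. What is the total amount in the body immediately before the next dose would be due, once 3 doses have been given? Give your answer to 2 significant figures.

360 mg

The 3 doses were given 71.7, 47.8, 23.9 hours ago.
Total = 400·(1/2)^(71.7/24.8) + 400·(1/2)^(47.8/24.8) + 400·(1/2)^(23.9/24.8)
      = 53.919 + 105.16 + 205.09 ≈ 364.17 mg.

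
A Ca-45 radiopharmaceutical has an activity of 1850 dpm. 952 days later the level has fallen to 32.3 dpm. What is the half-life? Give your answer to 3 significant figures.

163 days

A/A₀ = 32.3/1850 ≈ 0.017459.
n = log₂(57.276) ≈ 5.8398 half-lives elapsed in 952 days.
t½ = 952/5.8398 ≈ 163.02 days.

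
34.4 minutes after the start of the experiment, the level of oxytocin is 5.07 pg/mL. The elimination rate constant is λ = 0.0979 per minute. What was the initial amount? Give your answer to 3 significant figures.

147 pg/mL

t½ = ln 2 / λ = 0.69315 / 0.0979 ≈ 7.0802 minutes.
Number of half-lives elapsed: n = 34.4/7.0802 ≈ 4.8587.
A₀ = A × 2^n = 5.07 × 2^4.8587 = 5.07 × 29.013 ≈ 147.1 pg/mL.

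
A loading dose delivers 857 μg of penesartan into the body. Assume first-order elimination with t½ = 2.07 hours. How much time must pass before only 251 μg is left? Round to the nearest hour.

4 hours

Fraction remaining = 251/857 ≈ 0.29288.
n = log₂(857/251) = ln(3.4143)/ln 2 ≈ 1.7716 half-lives.
t = n × t½ = 1.7716 × 2.07 ≈ 3.6672 hours.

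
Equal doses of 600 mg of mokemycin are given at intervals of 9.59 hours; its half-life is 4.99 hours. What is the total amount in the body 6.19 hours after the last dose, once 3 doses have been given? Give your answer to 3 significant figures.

The 3 doses were given 25.37, 15.78, 6.19 hours ago.
Total = 600·(1/2)^(25.37/4.99) + 600·(1/2)^(15.78/4.99) + 600·(1/2)^(6.19/4.99)
      = 17.687 + 67.019 + 253.94 ≈ 338.65 mg.

339 mg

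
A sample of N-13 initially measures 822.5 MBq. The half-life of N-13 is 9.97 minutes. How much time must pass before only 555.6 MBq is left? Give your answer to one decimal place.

Fraction remaining = 555.6/822.5 ≈ 0.6755.
n = log₂(822.5/555.6) = ln(1.4804)/ln 2 ≈ 0.56597 half-lives.
t = n × t½ = 0.56597 × 9.97 ≈ 5.6427 minutes.

5.6 minutes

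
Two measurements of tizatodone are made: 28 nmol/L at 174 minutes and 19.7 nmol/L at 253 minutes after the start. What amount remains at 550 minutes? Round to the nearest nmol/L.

Over Δt = 253 − 174 = 79 minutes, the level fell by a factor of 28/19.7 ≈ 1.4213.
n = log₂(1.4213) ≈ 0.50723 half-lives, so t½ = 79/0.50723 ≈ 155.75 minutes.
From t = 253 to t = 550: 19.7 × (1/2)^((550−253)/155.75) ≈ 5.2532 nmol/L.

5 nmol/L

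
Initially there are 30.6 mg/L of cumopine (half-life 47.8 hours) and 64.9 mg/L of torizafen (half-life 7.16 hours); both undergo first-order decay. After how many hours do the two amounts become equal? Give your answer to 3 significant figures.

9.13 hours

Set 30.6·(1/2)^(t/47.8) = 64.9·(1/2)^(t/7.16).
Taking log₂: log₂(30.6/64.9) = t·(1/47.8 − 1/7.16).
log₂(0.47149) = -1.0847; 1/47.8 − 1/7.16 = -0.11874.
t = -1.0847 / -0.11874 ≈ 9.1346 hours.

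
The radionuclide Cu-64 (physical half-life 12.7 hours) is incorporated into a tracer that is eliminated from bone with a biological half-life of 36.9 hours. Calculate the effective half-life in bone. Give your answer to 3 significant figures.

9.45 hours

1/t_eff = 1/t_phys + 1/t_biol = 1/12.7 + 1/36.9 = 0.10584 per hour.
t_eff = 12.7 × 36.9 / (12.7 + 36.9) ≈ 9.4482 hours.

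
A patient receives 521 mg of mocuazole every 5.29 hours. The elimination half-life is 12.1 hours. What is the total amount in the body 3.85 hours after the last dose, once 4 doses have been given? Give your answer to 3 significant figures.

1120 mg

The 4 doses were given 19.72, 14.43, 9.14, 3.85 hours ago.
Total = 521·(1/2)^(19.72/12.1) + 521·(1/2)^(14.43/12.1) + 521·(1/2)^(9.14/12.1) + 521·(1/2)^(3.85/12.1)
      = 168.36 + 227.95 + 308.64 + 417.88 ≈ 1122.8 mg.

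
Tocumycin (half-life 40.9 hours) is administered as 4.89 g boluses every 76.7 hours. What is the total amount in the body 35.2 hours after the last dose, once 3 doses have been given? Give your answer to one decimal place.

The 3 doses were given 188.6, 111.9, 35.2 hours ago.
Total = 4.89·(1/2)^(188.6/40.9) + 4.89·(1/2)^(111.9/40.9) + 4.89·(1/2)^(35.2/40.9)
      = 0.20007 + 0.73402 + 2.693 ≈ 3.6271 g.

3.6 g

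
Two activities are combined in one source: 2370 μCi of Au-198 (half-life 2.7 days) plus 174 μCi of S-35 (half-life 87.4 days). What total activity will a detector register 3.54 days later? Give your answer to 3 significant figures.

Au-198: 2370 × (1/2)^(3.54/2.7) = 2370 × (1/2)^1.3111 ≈ 955.13 μCi.
S-35: 174 × (1/2)^(3.54/87.4) = 174 × (1/2)^0.040503 ≈ 169.18 μCi.
Total = 955.13 + 169.18 ≈ 1124.3 μCi.

1120 μCi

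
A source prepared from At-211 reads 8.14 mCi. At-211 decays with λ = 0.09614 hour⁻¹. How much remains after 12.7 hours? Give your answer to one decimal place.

2.4 mCi

t½ = ln 2 / λ = 0.69315 / 0.09614 ≈ 7.2098 hours.
Number of half-lives: n = 12.7/7.2098 ≈ 1.7615.
Remaining = 8.14 × (1/2)^1.7615 = 8.14 × 0.29494 ≈ 2.4008 mCi.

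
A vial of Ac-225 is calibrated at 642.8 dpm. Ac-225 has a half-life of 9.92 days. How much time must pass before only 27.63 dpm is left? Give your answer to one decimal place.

Fraction remaining = 27.63/642.8 ≈ 0.042984.
n = log₂(642.8/27.63) = ln(23.265)/ln 2 ≈ 4.5401 half-lives.
t = n × t½ = 4.5401 × 9.92 ≈ 45.037 days.

45.0 days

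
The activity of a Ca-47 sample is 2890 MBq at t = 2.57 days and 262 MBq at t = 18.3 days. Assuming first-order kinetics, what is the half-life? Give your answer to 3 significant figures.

4.54 days

Over Δt = 18.3 − 2.57 = 15.73 days, the level fell by a factor of 2890/262 ≈ 11.031.
n = log₂(11.031) ≈ 3.4634 half-lives, so t½ = 15.73/3.4634 ≈ 4.5417 days.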